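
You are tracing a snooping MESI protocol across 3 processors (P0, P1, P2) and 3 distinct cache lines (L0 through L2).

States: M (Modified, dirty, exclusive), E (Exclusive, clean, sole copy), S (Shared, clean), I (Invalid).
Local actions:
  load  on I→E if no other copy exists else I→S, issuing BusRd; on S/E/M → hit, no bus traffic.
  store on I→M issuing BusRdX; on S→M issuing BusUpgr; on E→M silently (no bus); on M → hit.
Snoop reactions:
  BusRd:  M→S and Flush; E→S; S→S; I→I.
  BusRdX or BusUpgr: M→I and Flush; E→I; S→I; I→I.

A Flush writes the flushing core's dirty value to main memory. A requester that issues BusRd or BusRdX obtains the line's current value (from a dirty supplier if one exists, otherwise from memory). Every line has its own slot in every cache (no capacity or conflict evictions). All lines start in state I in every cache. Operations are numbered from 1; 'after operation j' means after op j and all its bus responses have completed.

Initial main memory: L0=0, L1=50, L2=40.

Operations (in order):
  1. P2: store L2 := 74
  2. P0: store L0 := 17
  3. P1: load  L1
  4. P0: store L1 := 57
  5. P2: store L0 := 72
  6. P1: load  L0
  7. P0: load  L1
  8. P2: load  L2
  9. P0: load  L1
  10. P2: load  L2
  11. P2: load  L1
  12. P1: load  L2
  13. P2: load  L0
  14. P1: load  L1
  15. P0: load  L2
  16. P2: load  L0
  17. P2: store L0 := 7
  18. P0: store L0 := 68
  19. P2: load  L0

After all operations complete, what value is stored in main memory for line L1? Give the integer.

memory[L1] = 57

1. P2: store L2 := 74  bus=[BusRdX]  L2: P0=I P1=I P2=M  mem[L2]=40
2. P0: store L0 := 17  bus=[BusRdX]  L0: P0=M P1=I P2=I  mem[L0]=0
3. P1: load  L1  bus=[BusRd]  L1: P0=I P1=E P2=I  mem[L1]=50
4. P0: store L1 := 57  bus=[BusRdX]  L1: P0=M P1=I P2=I  mem[L1]=50
5. P2: store L0 := 72  bus=[BusRdX,Flush]  L0: P0=I P1=I P2=M  mem[L0]=17
6. P1: load  L0  bus=[BusRd,Flush]  L0: P0=I P1=S P2=S  mem[L0]=72
7. P0: load  L1  bus=[-]  L1: P0=M P1=I P2=I  mem[L1]=50
8. P2: load  L2  bus=[-]  L2: P0=I P1=I P2=M  mem[L2]=40
9. P0: load  L1  bus=[-]  L1: P0=M P1=I P2=I  mem[L1]=50
10. P2: load  L2  bus=[-]  L2: P0=I P1=I P2=M  mem[L2]=40
11. P2: load  L1  bus=[BusRd,Flush]  L1: P0=S P1=I P2=S  mem[L1]=57
12. P1: load  L2  bus=[BusRd,Flush]  L2: P0=I P1=S P2=S  mem[L2]=74
13. P2: load  L0  bus=[-]  L0: P0=I P1=S P2=S  mem[L0]=72
14. P1: load  L1  bus=[BusRd]  L1: P0=S P1=S P2=S  mem[L1]=57
15. P0: load  L2  bus=[BusRd]  L2: P0=S P1=S P2=S  mem[L2]=74
16. P2: load  L0  bus=[-]  L0: P0=I P1=S P2=S  mem[L0]=72
17. P2: store L0 := 7  bus=[BusUpgr]  L0: P0=I P1=I P2=M  mem[L0]=72
18. P0: store L0 := 68  bus=[BusRdX,Flush]  L0: P0=M P1=I P2=I  mem[L0]=7
19. P2: load  L0  bus=[BusRd,Flush]  L0: P0=S P1=I P2=S  mem[L0]=68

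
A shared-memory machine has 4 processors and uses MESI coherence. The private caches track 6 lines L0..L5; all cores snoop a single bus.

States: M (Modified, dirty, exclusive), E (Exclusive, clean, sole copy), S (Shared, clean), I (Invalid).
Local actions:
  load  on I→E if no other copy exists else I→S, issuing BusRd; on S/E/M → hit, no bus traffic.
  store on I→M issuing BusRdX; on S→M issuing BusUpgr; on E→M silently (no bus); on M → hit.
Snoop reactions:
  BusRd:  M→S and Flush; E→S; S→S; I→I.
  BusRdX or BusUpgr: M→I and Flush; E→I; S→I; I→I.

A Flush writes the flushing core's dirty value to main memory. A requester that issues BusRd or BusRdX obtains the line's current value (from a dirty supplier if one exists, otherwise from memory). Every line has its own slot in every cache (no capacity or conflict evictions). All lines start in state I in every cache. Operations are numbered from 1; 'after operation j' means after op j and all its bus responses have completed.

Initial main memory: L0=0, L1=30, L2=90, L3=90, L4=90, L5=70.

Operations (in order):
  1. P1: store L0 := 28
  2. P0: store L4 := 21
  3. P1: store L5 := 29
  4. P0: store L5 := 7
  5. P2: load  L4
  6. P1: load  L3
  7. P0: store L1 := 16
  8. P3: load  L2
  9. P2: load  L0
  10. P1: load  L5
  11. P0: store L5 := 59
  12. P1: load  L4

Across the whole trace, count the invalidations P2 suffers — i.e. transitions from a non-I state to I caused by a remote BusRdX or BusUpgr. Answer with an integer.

invalidations = 0

[1] P1: store L0 := 28 | P0:I, P1:M(28), P2:I, P3:I | bus: BusRdX
[2] P0: store L4 := 21 | P0:M(21), P1:I, P2:I, P3:I | bus: BusRdX
[3] P1: store L5 := 29 | P0:I, P1:M(29), P2:I, P3:I | bus: BusRdX
[4] P0: store L5 := 7 | P0:M(7), P1:I, P2:I, P3:I | bus: BusRdX,Flush
[5] P2: load  L4 | P0:S(21), P1:I, P2:S(21), P3:I | bus: BusRd,Flush
[6] P1: load  L3 | P0:I, P1:E(90), P2:I, P3:I | bus: BusRd
[7] P0: store L1 := 16 | P0:M(16), P1:I, P2:I, P3:I | bus: BusRdX
[8] P3: load  L2 | P0:I, P1:I, P2:I, P3:E(90) | bus: BusRd
[9] P2: load  L0 | P0:I, P1:S(28), P2:S(28), P3:I | bus: BusRd,Flush
[10] P1: load  L5 | P0:S(7), P1:S(7), P2:I, P3:I | bus: BusRd,Flush
[11] P0: store L5 := 59 | P0:M(59), P1:I, P2:I, P3:I | bus: BusUpgr
[12] P1: load  L4 | P0:S(21), P1:S(21), P2:S(21), P3:I | bus: BusRd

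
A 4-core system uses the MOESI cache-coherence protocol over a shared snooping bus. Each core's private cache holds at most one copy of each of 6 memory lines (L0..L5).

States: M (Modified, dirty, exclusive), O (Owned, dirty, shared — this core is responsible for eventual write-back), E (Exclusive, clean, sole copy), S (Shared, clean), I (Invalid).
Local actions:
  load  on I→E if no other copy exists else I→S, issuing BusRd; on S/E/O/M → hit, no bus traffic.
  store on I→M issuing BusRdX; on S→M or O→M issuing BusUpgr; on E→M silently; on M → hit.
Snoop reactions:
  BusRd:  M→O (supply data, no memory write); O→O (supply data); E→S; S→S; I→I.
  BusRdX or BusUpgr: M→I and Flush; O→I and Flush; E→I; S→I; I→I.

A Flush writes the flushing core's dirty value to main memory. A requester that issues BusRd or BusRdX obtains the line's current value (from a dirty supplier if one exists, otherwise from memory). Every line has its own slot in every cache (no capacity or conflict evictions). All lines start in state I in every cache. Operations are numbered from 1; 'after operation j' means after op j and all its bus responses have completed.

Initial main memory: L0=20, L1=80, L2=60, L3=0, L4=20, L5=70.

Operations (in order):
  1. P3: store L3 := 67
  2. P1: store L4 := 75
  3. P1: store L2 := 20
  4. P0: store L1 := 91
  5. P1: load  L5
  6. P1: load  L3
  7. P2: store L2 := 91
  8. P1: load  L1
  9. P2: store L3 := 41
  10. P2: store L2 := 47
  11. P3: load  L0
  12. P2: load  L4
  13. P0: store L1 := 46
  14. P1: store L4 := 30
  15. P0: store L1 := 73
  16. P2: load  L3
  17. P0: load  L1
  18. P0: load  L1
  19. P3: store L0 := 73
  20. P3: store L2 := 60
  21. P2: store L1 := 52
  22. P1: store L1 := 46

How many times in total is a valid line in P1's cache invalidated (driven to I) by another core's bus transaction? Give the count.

invalidations = 3

[1] P3: store L3 := 67 | P0:I, P1:I, P2:I, P3:M(67) | bus: BusRdX
[2] P1: store L4 := 75 | P0:I, P1:M(75), P2:I, P3:I | bus: BusRdX
[3] P1: store L2 := 20 | P0:I, P1:M(20), P2:I, P3:I | bus: BusRdX
[4] P0: store L1 := 91 | P0:M(91), P1:I, P2:I, P3:I | bus: BusRdX
[5] P1: load  L5 | P0:I, P1:E(70), P2:I, P3:I | bus: BusRd
[6] P1: load  L3 | P0:I, P1:S(67), P2:I, P3:O(67) | bus: BusRd
[7] P2: store L2 := 91 | P0:I, P1:I, P2:M(91), P3:I | bus: BusRdX,Flush
[8] P1: load  L1 | P0:O(91), P1:S(91), P2:I, P3:I | bus: BusRd
[9] P2: store L3 := 41 | P0:I, P1:I, P2:M(41), P3:I | bus: BusRdX,Flush
[10] P2: store L2 := 47 | P0:I, P1:I, P2:M(47), P3:I | bus: none
[11] P3: load  L0 | P0:I, P1:I, P2:I, P3:E(20) | bus: BusRd
[12] P2: load  L4 | P0:I, P1:O(75), P2:S(75), P3:I | bus: BusRd
[13] P0: store L1 := 46 | P0:M(46), P1:I, P2:I, P3:I | bus: BusUpgr
[14] P1: store L4 := 30 | P0:I, P1:M(30), P2:I, P3:I | bus: BusUpgr
[15] P0: store L1 := 73 | P0:M(73), P1:I, P2:I, P3:I | bus: none
[16] P2: load  L3 | P0:I, P1:I, P2:M(41), P3:I | bus: none
[17] P0: load  L1 | P0:M(73), P1:I, P2:I, P3:I | bus: none
[18] P0: load  L1 | P0:M(73), P1:I, P2:I, P3:I | bus: none
[19] P3: store L0 := 73 | P0:I, P1:I, P2:I, P3:M(73) | bus: none
[20] P3: store L2 := 60 | P0:I, P1:I, P2:I, P3:M(60) | bus: BusRdX,Flush
[21] P2: store L1 := 52 | P0:I, P1:I, P2:M(52), P3:I | bus: BusRdX,Flush
[22] P1: store L1 := 46 | P0:I, P1:M(46), P2:I, P3:I | bus: BusRdX,Flush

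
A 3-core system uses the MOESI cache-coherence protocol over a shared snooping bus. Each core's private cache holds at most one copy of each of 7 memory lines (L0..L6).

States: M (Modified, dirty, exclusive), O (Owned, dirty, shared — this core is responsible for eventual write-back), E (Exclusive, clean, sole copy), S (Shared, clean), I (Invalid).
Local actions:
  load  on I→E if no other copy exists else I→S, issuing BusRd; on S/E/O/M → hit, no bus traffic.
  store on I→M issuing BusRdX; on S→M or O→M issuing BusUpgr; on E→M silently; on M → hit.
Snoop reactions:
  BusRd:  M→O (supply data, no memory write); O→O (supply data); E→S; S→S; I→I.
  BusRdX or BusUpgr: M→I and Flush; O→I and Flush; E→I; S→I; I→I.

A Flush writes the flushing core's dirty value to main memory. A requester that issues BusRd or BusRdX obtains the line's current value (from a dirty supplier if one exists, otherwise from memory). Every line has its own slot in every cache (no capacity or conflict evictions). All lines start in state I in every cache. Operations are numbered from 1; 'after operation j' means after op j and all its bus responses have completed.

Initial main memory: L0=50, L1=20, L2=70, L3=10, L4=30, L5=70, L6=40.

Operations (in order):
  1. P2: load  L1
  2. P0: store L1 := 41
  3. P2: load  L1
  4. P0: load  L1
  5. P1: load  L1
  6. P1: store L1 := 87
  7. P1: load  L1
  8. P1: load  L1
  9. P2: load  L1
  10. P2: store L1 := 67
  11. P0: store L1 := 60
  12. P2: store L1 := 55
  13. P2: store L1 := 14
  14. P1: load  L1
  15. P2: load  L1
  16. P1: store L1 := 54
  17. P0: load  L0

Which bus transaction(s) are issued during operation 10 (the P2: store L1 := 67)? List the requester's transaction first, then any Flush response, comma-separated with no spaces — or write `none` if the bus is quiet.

bus = BusUpgr,Flush

step 1: P2: load  L1  ⟶  IIE  (L1)  txn=BusRd  M[L1]=20
step 2: P0: store L1 := 41  ⟶  MII  (L1)  txn=BusRdX  M[L1]=20
step 3: P2: load  L1  ⟶  OIS  (L1)  txn=BusRd  M[L1]=20
step 4: P0: load  L1  ⟶  OIS  (L1)  txn=∅  M[L1]=20
step 5: P1: load  L1  ⟶  OSS  (L1)  txn=BusRd  M[L1]=20
step 6: P1: store L1 := 87  ⟶  IMI  (L1)  txn=BusUpgr+Flush  M[L1]=41
step 7: P1: load  L1  ⟶  IMI  (L1)  txn=∅  M[L1]=41
step 8: P1: load  L1  ⟶  IMI  (L1)  txn=∅  M[L1]=41
step 9: P2: load  L1  ⟶  IOS  (L1)  txn=BusRd  M[L1]=41
step 10: P2: store L1 := 67  ⟶  IIM  (L1)  txn=BusUpgr+Flush  M[L1]=87
step 11: P0: store L1 := 60  ⟶  MII  (L1)  txn=BusRdX+Flush  M[L1]=67
step 12: P2: store L1 := 55  ⟶  IIM  (L1)  txn=BusRdX+Flush  M[L1]=60
step 13: P2: store L1 := 14  ⟶  IIM  (L1)  txn=∅  M[L1]=60
step 14: P1: load  L1  ⟶  ISO  (L1)  txn=BusRd  M[L1]=60
step 15: P2: load  L1  ⟶  ISO  (L1)  txn=∅  M[L1]=60
step 16: P1: store L1 := 54  ⟶  IMI  (L1)  txn=BusUpgr+Flush  M[L1]=14
step 17: P0: load  L0  ⟶  EII  (L0)  txn=BusRd  M[L0]=50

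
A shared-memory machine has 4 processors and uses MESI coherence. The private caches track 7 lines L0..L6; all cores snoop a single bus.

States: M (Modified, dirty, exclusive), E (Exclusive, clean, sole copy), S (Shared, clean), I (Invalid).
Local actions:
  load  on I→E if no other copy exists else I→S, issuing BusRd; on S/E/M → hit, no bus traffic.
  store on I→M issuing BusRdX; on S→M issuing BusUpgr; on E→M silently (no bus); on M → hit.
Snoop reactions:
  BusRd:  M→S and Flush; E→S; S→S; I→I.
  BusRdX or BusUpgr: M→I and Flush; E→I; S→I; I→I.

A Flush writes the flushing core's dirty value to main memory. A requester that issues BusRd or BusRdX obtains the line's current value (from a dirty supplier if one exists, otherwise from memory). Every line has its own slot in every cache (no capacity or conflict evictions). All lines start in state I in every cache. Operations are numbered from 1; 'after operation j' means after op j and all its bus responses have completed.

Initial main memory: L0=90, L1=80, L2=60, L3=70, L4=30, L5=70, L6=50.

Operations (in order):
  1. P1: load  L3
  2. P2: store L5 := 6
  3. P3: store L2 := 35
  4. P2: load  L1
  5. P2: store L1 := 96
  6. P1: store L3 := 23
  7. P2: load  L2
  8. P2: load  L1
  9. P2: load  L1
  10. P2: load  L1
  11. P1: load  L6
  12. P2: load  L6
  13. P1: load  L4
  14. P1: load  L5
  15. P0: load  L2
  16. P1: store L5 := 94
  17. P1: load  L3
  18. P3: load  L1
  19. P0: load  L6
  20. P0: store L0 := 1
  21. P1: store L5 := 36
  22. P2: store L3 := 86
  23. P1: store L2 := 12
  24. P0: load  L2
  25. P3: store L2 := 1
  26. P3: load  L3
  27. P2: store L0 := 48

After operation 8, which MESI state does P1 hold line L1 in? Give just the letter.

[1] P1: load  L3 | P0:I, P1:E(70), P2:I, P3:I | bus: BusRd
[2] P2: store L5 := 6 | P0:I, P1:I, P2:M(6), P3:I | bus: BusRdX
[3] P3: store L2 := 35 | P0:I, P1:I, P2:I, P3:M(35) | bus: BusRdX
[4] P2: load  L1 | P0:I, P1:I, P2:E(80), P3:I | bus: BusRd
[5] P2: store L1 := 96 | P0:I, P1:I, P2:M(96), P3:I | bus: none
[6] P1: store L3 := 23 | P0:I, P1:M(23), P2:I, P3:I | bus: none
[7] P2: load  L2 | P0:I, P1:I, P2:S(35), P3:S(35) | bus: BusRd,Flush
[8] P2: load  L1 | P0:I, P1:I, P2:M(96), P3:I | bus: none
[9] P2: load  L1 | P0:I, P1:I, P2:M(96), P3:I | bus: none
[10] P2: load  L1 | P0:I, P1:I, P2:M(96), P3:I | bus: none
[11] P1: load  L6 | P0:I, P1:E(50), P2:I, P3:I | bus: BusRd
[12] P2: load  L6 | P0:I, P1:S(50), P2:S(50), P3:I | bus: BusRd
[13] P1: load  L4 | P0:I, P1:E(30), P2:I, P3:I | bus: BusRd
[14] P1: load  L5 | P0:I, P1:S(6), P2:S(6), P3:I | bus: BusRd,Flush
[15] P0: load  L2 | P0:S(35), P1:I, P2:S(35), P3:S(35) | bus: BusRd
[16] P1: store L5 := 94 | P0:I, P1:M(94), P2:I, P3:I | bus: BusUpgr
[17] P1: load  L3 | P0:I, P1:M(23), P2:I, P3:I | bus: none
[18] P3: load  L1 | P0:I, P1:I, P2:S(96), P3:S(96) | bus: BusRd,Flush
[19] P0: load  L6 | P0:S(50), P1:S(50), P2:S(50), P3:I | bus: BusRd
[20] P0: store L0 := 1 | P0:M(1), P1:I, P2:I, P3:I | bus: BusRdX
[21] P1: store L5 := 36 | P0:I, P1:M(36), P2:I, P3:I | bus: none
[22] P2: store L3 := 86 | P0:I, P1:I, P2:M(86), P3:I | bus: BusRdX,Flush
[23] P1: store L2 := 12 | P0:I, P1:M(12), P2:I, P3:I | bus: BusRdX
[24] P0: load  L2 | P0:S(12), P1:S(12), P2:I, P3:I | bus: BusRd,Flush
[25] P3: store L2 := 1 | P0:I, P1:I, P2:I, P3:M(1) | bus: BusRdX
[26] P3: load  L3 | P0:I, P1:I, P2:S(86), P3:S(86) | bus: BusRd,Flush
[27] P2: store L0 := 48 | P0:I, P1:I, P2:M(48), P3:I | bus: BusRdX,Flush

state = I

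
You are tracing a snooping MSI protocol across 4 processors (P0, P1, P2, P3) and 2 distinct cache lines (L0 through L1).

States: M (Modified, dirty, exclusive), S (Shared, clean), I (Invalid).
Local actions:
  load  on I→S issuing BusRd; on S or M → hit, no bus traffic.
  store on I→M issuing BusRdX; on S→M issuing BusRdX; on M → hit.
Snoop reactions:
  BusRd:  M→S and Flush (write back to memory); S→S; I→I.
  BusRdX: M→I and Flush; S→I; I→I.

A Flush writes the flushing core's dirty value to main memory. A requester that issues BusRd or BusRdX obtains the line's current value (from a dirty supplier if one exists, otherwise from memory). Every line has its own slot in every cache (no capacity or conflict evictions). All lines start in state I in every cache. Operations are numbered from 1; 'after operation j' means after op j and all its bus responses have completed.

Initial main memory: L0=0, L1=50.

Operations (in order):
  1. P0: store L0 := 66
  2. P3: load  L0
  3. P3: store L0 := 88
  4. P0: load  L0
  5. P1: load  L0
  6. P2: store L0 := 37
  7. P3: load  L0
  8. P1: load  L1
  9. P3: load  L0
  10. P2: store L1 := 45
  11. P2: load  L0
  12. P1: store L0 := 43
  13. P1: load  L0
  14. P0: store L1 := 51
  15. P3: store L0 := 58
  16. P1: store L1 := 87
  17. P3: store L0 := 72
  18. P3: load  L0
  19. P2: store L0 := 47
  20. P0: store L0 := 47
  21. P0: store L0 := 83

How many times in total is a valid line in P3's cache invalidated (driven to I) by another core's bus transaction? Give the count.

  op1 P0: store L0 := 66 → M/I/I/I on L0; bus BusRdX; mem=0
  op2 P3: load  L0 → S/I/I/S on L0; bus BusRd Flush; mem=66
  op3 P3: store L0 := 88 → I/I/I/M on L0; bus BusRdX; mem=66
  op4 P0: load  L0 → S/I/I/S on L0; bus BusRd Flush; mem=88
  op5 P1: load  L0 → S/S/I/S on L0; bus BusRd; mem=88
  op6 P2: store L0 := 37 → I/I/M/I on L0; bus BusRdX; mem=88
  op7 P3: load  L0 → I/I/S/S on L0; bus BusRd Flush; mem=37
  op8 P1: load  L1 → I/S/I/I on L1; bus BusRd; mem=50
  op9 P3: load  L0 → I/I/S/S on L0; bus (none); mem=37
  op10 P2: store L1 := 45 → I/I/M/I on L1; bus BusRdX; mem=50
  op11 P2: load  L0 → I/I/S/S on L0; bus (none); mem=37
  op12 P1: store L0 := 43 → I/M/I/I on L0; bus BusRdX; mem=37
  op13 P1: load  L0 → I/M/I/I on L0; bus (none); mem=37
  op14 P0: store L1 := 51 → M/I/I/I on L1; bus BusRdX Flush; mem=45
  op15 P3: store L0 := 58 → I/I/I/M on L0; bus BusRdX Flush; mem=43
  op16 P1: store L1 := 87 → I/M/I/I on L1; bus BusRdX Flush; mem=51
  op17 P3: store L0 := 72 → I/I/I/M on L0; bus (none); mem=43
  op18 P3: load  L0 → I/I/I/M on L0; bus (none); mem=43
  op19 P2: store L0 := 47 → I/I/M/I on L0; bus BusRdX Flush; mem=72
  op20 P0: store L0 := 47 → M/I/I/I on L0; bus BusRdX Flush; mem=47
  op21 P0: store L0 := 83 → M/I/I/I on L0; bus (none); mem=47

invalidations = 3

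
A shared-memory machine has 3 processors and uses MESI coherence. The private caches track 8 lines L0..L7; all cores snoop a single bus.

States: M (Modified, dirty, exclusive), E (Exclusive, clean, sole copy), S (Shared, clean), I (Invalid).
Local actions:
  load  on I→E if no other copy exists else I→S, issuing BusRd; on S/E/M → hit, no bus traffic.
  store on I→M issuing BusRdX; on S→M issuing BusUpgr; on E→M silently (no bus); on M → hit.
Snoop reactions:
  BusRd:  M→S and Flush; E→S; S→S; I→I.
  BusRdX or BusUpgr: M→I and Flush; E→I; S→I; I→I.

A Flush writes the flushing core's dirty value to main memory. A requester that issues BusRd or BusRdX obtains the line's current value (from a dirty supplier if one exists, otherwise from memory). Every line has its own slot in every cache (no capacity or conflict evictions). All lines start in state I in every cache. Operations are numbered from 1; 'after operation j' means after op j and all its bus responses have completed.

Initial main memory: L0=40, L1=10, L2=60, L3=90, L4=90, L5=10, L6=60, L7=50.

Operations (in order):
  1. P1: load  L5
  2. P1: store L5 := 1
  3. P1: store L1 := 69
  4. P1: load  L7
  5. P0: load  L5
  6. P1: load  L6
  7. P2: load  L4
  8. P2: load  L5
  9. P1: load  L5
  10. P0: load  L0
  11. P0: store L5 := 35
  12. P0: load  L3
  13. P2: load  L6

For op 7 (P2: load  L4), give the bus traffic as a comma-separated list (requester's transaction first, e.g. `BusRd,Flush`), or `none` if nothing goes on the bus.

bus = BusRd

[1] P1: load  L5 | P0:I, P1:E(10), P2:I | bus: BusRd
[2] P1: store L5 := 1 | P0:I, P1:M(1), P2:I | bus: none
[3] P1: store L1 := 69 | P0:I, P1:M(69), P2:I | bus: BusRdX
[4] P1: load  L7 | P0:I, P1:E(50), P2:I | bus: BusRd
[5] P0: load  L5 | P0:S(1), P1:S(1), P2:I | bus: BusRd,Flush
[6] P1: load  L6 | P0:I, P1:E(60), P2:I | bus: BusRd
[7] P2: load  L4 | P0:I, P1:I, P2:E(90) | bus: BusRd
[8] P2: load  L5 | P0:S(1), P1:S(1), P2:S(1) | bus: BusRd
[9] P1: load  L5 | P0:S(1), P1:S(1), P2:S(1) | bus: none
[10] P0: load  L0 | P0:E(40), P1:I, P2:I | bus: BusRd
[11] P0: store L5 := 35 | P0:M(35), P1:I, P2:I | bus: BusUpgr
[12] P0: load  L3 | P0:E(90), P1:I, P2:I | bus: BusRd
[13] P2: load  L6 | P0:I, P1:S(60), P2:S(60) | bus: BusRd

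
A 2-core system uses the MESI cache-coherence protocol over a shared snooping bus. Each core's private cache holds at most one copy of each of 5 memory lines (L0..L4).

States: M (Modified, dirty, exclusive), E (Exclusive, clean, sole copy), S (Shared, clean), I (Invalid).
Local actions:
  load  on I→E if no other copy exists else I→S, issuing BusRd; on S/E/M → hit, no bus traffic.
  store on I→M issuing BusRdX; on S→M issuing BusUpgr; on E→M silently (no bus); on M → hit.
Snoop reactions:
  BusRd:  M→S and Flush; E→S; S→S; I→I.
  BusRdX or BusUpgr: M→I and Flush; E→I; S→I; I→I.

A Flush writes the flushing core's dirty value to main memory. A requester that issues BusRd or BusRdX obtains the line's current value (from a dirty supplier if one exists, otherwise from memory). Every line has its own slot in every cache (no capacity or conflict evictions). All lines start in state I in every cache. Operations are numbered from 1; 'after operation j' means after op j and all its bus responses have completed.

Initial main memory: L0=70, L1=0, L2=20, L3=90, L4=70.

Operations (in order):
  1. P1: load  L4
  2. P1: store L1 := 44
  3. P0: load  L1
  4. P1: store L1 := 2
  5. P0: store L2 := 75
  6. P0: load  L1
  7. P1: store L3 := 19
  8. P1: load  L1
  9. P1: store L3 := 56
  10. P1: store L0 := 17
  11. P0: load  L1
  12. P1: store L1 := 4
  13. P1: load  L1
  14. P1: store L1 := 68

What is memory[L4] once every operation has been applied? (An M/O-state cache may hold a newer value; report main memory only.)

memory[L4] = 70

  op1 P1: load  L4 → I/E on L4; bus BusRd; mem=70
  op2 P1: store L1 := 44 → I/M on L1; bus BusRdX; mem=0
  op3 P0: load  L1 → S/S on L1; bus BusRd Flush; mem=44
  op4 P1: store L1 := 2 → I/M on L1; bus BusUpgr; mem=44
  op5 P0: store L2 := 75 → M/I on L2; bus BusRdX; mem=20
  op6 P0: load  L1 → S/S on L1; bus BusRd Flush; mem=2
  op7 P1: store L3 := 19 → I/M on L3; bus BusRdX; mem=90
  op8 P1: load  L1 → S/S on L1; bus (none); mem=2
  op9 P1: store L3 := 56 → I/M on L3; bus (none); mem=90
  op10 P1: store L0 := 17 → I/M on L0; bus BusRdX; mem=70
  op11 P0: load  L1 → S/S on L1; bus (none); mem=2
  op12 P1: store L1 := 4 → I/M on L1; bus BusUpgr; mem=2
  op13 P1: load  L1 → I/M on L1; bus (none); mem=2
  op14 P1: store L1 := 68 → I/M on L1; bus (none); mem=2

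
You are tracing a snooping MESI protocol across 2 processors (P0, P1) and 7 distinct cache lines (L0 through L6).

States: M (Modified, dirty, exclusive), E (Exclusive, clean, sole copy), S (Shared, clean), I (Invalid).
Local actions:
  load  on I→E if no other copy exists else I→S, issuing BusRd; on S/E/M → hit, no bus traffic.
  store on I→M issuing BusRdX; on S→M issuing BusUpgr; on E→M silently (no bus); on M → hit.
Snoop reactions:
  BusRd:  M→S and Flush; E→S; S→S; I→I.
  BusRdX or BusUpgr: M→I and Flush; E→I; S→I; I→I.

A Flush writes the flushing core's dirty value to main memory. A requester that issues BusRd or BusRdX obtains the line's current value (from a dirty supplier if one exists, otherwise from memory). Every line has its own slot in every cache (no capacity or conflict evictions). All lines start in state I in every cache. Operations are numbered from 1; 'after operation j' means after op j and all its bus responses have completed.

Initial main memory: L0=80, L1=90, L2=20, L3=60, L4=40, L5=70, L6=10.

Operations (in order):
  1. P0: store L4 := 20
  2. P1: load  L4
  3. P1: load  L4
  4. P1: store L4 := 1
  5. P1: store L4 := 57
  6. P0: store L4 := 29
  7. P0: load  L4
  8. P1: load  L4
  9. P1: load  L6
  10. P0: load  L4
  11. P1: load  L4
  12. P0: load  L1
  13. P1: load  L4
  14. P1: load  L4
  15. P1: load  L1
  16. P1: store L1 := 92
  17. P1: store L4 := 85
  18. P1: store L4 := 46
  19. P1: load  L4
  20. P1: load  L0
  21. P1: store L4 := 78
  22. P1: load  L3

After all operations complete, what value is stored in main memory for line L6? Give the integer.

memory[L6] = 10

  op1 P0: store L4 := 20 → M/I on L4; bus BusRdX; mem=40
  op2 P1: load  L4 → S/S on L4; bus BusRd Flush; mem=20
  op3 P1: load  L4 → S/S on L4; bus (none); mem=20
  op4 P1: store L4 := 1 → I/M on L4; bus BusUpgr; mem=20
  op5 P1: store L4 := 57 → I/M on L4; bus (none); mem=20
  op6 P0: store L4 := 29 → M/I on L4; bus BusRdX Flush; mem=57
  op7 P0: load  L4 → M/I on L4; bus (none); mem=57
  op8 P1: load  L4 → S/S on L4; bus BusRd Flush; mem=29
  op9 P1: load  L6 → I/E on L6; bus BusRd; mem=10
  op10 P0: load  L4 → S/S on L4; bus (none); mem=29
  op11 P1: load  L4 → S/S on L4; bus (none); mem=29
  op12 P0: load  L1 → E/I on L1; bus BusRd; mem=90
  op13 P1: load  L4 → S/S on L4; bus (none); mem=29
  op14 P1: load  L4 → S/S on L4; bus (none); mem=29
  op15 P1: load  L1 → S/S on L1; bus BusRd; mem=90
  op16 P1: store L1 := 92 → I/M on L1; bus BusUpgr; mem=90
  op17 P1: store L4 := 85 → I/M on L4; bus BusUpgr; mem=29
  op18 P1: store L4 := 46 → I/M on L4; bus (none); mem=29
  op19 P1: load  L4 → I/M on L4; bus (none); mem=29
  op20 P1: load  L0 → I/E on L0; bus BusRd; mem=80
  op21 P1: store L4 := 78 → I/M on L4; bus (none); mem=29
  op22 P1: load  L3 → I/E on L3; bus BusRd; mem=60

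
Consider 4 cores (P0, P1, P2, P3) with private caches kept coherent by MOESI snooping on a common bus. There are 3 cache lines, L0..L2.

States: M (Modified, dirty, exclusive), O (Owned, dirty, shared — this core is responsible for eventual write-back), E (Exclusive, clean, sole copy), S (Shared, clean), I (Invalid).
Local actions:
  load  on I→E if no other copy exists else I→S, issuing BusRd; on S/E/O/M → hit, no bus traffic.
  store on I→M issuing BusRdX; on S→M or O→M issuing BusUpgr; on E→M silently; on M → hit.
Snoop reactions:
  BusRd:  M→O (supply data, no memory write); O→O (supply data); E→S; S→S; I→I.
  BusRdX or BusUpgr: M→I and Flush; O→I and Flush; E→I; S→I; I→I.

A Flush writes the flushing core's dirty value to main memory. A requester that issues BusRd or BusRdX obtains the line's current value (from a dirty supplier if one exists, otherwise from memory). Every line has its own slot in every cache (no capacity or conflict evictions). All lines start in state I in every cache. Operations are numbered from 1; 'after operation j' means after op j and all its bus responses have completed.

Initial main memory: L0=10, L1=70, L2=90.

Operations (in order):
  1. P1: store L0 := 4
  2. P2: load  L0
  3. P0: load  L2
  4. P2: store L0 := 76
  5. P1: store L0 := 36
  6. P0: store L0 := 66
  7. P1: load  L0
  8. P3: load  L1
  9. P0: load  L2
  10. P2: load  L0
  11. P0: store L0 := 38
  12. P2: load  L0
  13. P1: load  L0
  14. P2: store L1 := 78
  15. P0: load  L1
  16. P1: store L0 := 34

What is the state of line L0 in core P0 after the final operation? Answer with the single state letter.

step 1: P1: store L0 := 4  ⟶  IMII  (L0)  txn=BusRdX  M[L0]=10
step 2: P2: load  L0  ⟶  IOSI  (L0)  txn=BusRd  M[L0]=10
step 3: P0: load  L2  ⟶  EIII  (L2)  txn=BusRd  M[L2]=90
step 4: P2: store L0 := 76  ⟶  IIMI  (L0)  txn=BusUpgr+Flush  M[L0]=4
step 5: P1: store L0 := 36  ⟶  IMII  (L0)  txn=BusRdX+Flush  M[L0]=76
step 6: P0: store L0 := 66  ⟶  MIII  (L0)  txn=BusRdX+Flush  M[L0]=36
step 7: P1: load  L0  ⟶  OSII  (L0)  txn=BusRd  M[L0]=36
step 8: P3: load  L1  ⟶  IIIE  (L1)  txn=BusRd  M[L1]=70
step 9: P0: load  L2  ⟶  EIII  (L2)  txn=∅  M[L2]=90
step 10: P2: load  L0  ⟶  OSSI  (L0)  txn=BusRd  M[L0]=36
step 11: P0: store L0 := 38  ⟶  MIII  (L0)  txn=BusUpgr  M[L0]=36
step 12: P2: load  L0  ⟶  OISI  (L0)  txn=BusRd  M[L0]=36
step 13: P1: load  L0  ⟶  OSSI  (L0)  txn=BusRd  M[L0]=36
step 14: P2: store L1 := 78  ⟶  IIMI  (L1)  txn=BusRdX  M[L1]=70
step 15: P0: load  L1  ⟶  SIOI  (L1)  txn=BusRd  M[L1]=70
step 16: P1: store L0 := 34  ⟶  IMII  (L0)  txn=BusUpgr+Flush  M[L0]=38

state = I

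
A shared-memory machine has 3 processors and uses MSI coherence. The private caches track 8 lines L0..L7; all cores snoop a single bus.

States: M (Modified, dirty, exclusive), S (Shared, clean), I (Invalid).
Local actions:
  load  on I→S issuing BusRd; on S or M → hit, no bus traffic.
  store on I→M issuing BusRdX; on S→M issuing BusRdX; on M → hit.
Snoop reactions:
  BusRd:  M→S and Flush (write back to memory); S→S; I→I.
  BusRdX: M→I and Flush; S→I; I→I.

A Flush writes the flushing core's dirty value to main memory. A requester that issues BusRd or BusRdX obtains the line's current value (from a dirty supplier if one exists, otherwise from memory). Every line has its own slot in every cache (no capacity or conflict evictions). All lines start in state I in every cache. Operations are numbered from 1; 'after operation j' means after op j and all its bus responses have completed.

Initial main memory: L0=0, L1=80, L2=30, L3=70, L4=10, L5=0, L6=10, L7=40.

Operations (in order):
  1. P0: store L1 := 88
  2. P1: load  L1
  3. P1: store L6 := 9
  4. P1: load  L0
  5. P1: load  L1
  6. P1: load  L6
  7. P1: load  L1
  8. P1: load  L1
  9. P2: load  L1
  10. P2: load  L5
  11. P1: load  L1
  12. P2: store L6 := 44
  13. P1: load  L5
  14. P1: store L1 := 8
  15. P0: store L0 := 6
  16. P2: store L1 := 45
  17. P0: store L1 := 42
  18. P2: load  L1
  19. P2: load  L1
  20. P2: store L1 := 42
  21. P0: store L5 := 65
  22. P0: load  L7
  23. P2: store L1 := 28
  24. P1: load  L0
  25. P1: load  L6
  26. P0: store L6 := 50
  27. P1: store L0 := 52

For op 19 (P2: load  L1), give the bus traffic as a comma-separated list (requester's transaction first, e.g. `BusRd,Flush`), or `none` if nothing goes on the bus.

1. P0: store L1 := 88  bus=[BusRdX]  L1: P0=M P1=I P2=I  mem[L1]=80
2. P1: load  L1  bus=[BusRd,Flush]  L1: P0=S P1=S P2=I  mem[L1]=88
3. P1: store L6 := 9  bus=[BusRdX]  L6: P0=I P1=M P2=I  mem[L6]=10
4. P1: load  L0  bus=[BusRd]  L0: P0=I P1=S P2=I  mem[L0]=0
5. P1: load  L1  bus=[-]  L1: P0=S P1=S P2=I  mem[L1]=88
6. P1: load  L6  bus=[-]  L6: P0=I P1=M P2=I  mem[L6]=10
7. P1: load  L1  bus=[-]  L1: P0=S P1=S P2=I  mem[L1]=88
8. P1: load  L1  bus=[-]  L1: P0=S P1=S P2=I  mem[L1]=88
9. P2: load  L1  bus=[BusRd]  L1: P0=S P1=S P2=S  mem[L1]=88
10. P2: load  L5  bus=[BusRd]  L5: P0=I P1=I P2=S  mem[L5]=0
11. P1: load  L1  bus=[-]  L1: P0=S P1=S P2=S  mem[L1]=88
12. P2: store L6 := 44  bus=[BusRdX,Flush]  L6: P0=I P1=I P2=M  mem[L6]=9
13. P1: load  L5  bus=[BusRd]  L5: P0=I P1=S P2=S  mem[L5]=0
14. P1: store L1 := 8  bus=[BusRdX]  L1: P0=I P1=M P2=I  mem[L1]=88
15. P0: store L0 := 6  bus=[BusRdX]  L0: P0=M P1=I P2=I  mem[L0]=0
16. P2: store L1 := 45  bus=[BusRdX,Flush]  L1: P0=I P1=I P2=M  mem[L1]=8
17. P0: store L1 := 42  bus=[BusRdX,Flush]  L1: P0=M P1=I P2=I  mem[L1]=45
18. P2: load  L1  bus=[BusRd,Flush]  L1: P0=S P1=I P2=S  mem[L1]=42
19. P2: load  L1  bus=[-]  L1: P0=S P1=I P2=S  mem[L1]=42
20. P2: store L1 := 42  bus=[BusRdX]  L1: P0=I P1=I P2=M  mem[L1]=42
21. P0: store L5 := 65  bus=[BusRdX]  L5: P0=M P1=I P2=I  mem[L5]=0
22. P0: load  L7  bus=[BusRd]  L7: P0=S P1=I P2=I  mem[L7]=40
23. P2: store L1 := 28  bus=[-]  L1: P0=I P1=I P2=M  mem[L1]=42
24. P1: load  L0  bus=[BusRd,Flush]  L0: P0=S P1=S P2=I  mem[L0]=6
25. P1: load  L6  bus=[BusRd,Flush]  L6: P0=I P1=S P2=S  mem[L6]=44
26. P0: store L6 := 50  bus=[BusRdX]  L6: P0=M P1=I P2=I  mem[L6]=44
27. P1: store L0 := 52  bus=[BusRdX]  L0: P0=I P1=M P2=I  mem[L0]=6

bus = none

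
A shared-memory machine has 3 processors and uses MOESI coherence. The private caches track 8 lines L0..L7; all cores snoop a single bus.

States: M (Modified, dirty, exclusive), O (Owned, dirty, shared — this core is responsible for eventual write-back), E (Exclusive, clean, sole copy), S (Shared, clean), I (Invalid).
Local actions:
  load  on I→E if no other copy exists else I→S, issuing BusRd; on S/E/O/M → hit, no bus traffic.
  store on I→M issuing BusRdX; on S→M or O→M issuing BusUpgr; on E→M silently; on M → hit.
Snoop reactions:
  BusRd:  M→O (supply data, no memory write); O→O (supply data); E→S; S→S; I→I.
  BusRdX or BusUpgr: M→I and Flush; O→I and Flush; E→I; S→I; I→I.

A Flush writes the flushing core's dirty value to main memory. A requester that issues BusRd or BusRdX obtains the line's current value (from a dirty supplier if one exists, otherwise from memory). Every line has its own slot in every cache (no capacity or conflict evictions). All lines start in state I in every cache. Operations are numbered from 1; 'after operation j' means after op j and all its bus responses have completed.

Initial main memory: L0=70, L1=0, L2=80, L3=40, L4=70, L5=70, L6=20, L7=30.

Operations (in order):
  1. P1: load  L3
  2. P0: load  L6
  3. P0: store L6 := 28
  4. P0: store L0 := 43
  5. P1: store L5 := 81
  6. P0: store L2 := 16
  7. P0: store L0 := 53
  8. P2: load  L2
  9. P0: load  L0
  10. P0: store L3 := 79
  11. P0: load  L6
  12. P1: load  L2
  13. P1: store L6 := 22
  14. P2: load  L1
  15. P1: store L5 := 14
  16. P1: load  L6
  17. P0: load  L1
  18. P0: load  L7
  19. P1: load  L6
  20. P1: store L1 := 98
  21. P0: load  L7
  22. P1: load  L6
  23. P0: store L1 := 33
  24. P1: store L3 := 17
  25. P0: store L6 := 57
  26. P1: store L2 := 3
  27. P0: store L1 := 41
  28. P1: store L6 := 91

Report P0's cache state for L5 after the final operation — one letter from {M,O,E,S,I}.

state = I

  op1 P1: load  L3 → I/E/I on L3; bus BusRd; mem=40
  op2 P0: load  L6 → E/I/I on L6; bus BusRd; mem=20
  op3 P0: store L6 := 28 → M/I/I on L6; bus (none); mem=20
  op4 P0: store L0 := 43 → M/I/I on L0; bus BusRdX; mem=70
  op5 P1: store L5 := 81 → I/M/I on L5; bus BusRdX; mem=70
  op6 P0: store L2 := 16 → M/I/I on L2; bus BusRdX; mem=80
  op7 P0: store L0 := 53 → M/I/I on L0; bus (none); mem=70
  op8 P2: load  L2 → O/I/S on L2; bus BusRd; mem=80
  op9 P0: load  L0 → M/I/I on L0; bus (none); mem=70
  op10 P0: store L3 := 79 → M/I/I on L3; bus BusRdX; mem=40
  op11 P0: load  L6 → M/I/I on L6; bus (none); mem=20
  op12 P1: load  L2 → O/S/S on L2; bus BusRd; mem=80
  op13 P1: store L6 := 22 → I/M/I on L6; bus BusRdX Flush; mem=28
  op14 P2: load  L1 → I/I/E on L1; bus BusRd; mem=0
  op15 P1: store L5 := 14 → I/M/I on L5; bus (none); mem=70
  op16 P1: load  L6 → I/M/I on L6; bus (none); mem=28
  op17 P0: load  L1 → S/I/S on L1; bus BusRd; mem=0
  op18 P0: load  L7 → E/I/I on L7; bus BusRd; mem=30
  op19 P1: load  L6 → I/M/I on L6; bus (none); mem=28
  op20 P1: store L1 := 98 → I/M/I on L1; bus BusRdX; mem=0
  op21 P0: load  L7 → E/I/I on L7; bus (none); mem=30
  op22 P1: load  L6 → I/M/I on L6; bus (none); mem=28
  op23 P0: store L1 := 33 → M/I/I on L1; bus BusRdX Flush; mem=98
  op24 P1: store L3 := 17 → I/M/I on L3; bus BusRdX Flush; mem=79
  op25 P0: store L6 := 57 → M/I/I on L6; bus BusRdX Flush; mem=22
  op26 P1: store L2 := 3 → I/M/I on L2; bus BusUpgr Flush; mem=16
  op27 P0: store L1 := 41 → M/I/I on L1; bus (none); mem=98
  op28 P1: store L6 := 91 → I/M/I on L6; bus BusRdX Flush; mem=57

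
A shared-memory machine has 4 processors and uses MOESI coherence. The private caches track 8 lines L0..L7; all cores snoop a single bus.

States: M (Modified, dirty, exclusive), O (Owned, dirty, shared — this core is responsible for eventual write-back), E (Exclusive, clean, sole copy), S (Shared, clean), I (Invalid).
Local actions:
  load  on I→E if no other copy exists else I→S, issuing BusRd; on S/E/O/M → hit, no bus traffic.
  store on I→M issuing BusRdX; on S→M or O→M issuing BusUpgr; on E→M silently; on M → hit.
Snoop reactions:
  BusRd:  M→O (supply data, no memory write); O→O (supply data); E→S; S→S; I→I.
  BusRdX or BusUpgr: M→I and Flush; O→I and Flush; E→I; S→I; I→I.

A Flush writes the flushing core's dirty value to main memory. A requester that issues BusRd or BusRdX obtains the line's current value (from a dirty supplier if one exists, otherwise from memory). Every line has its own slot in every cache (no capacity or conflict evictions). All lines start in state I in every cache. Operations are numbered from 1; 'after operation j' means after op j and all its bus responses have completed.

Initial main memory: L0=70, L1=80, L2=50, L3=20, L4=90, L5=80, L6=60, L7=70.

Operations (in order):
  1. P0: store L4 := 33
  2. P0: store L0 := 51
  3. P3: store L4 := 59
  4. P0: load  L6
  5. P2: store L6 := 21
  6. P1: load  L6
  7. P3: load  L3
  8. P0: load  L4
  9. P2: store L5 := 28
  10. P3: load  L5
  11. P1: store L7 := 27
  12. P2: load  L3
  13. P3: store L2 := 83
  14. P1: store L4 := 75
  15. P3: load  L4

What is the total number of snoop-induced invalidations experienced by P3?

invalidations = 1

1. P0: store L4 := 33  bus=[BusRdX]  L4: P0=M P1=I P2=I P3=I  mem[L4]=90
2. P0: store L0 := 51  bus=[BusRdX]  L0: P0=M P1=I P2=I P3=I  mem[L0]=70
3. P3: store L4 := 59  bus=[BusRdX,Flush]  L4: P0=I P1=I P2=I P3=M  mem[L4]=33
4. P0: load  L6  bus=[BusRd]  L6: P0=E P1=I P2=I P3=I  mem[L6]=60
5. P2: store L6 := 21  bus=[BusRdX]  L6: P0=I P1=I P2=M P3=I  mem[L6]=60
6. P1: load  L6  bus=[BusRd]  L6: P0=I P1=S P2=O P3=I  mem[L6]=60
7. P3: load  L3  bus=[BusRd]  L3: P0=I P1=I P2=I P3=E  mem[L3]=20
8. P0: load  L4  bus=[BusRd]  L4: P0=S P1=I P2=I P3=O  mem[L4]=33
9. P2: store L5 := 28  bus=[BusRdX]  L5: P0=I P1=I P2=M P3=I  mem[L5]=80
10. P3: load  L5  bus=[BusRd]  L5: P0=I P1=I P2=O P3=S  mem[L5]=80
11. P1: store L7 := 27  bus=[BusRdX]  L7: P0=I P1=M P2=I P3=I  mem[L7]=70
12. P2: load  L3  bus=[BusRd]  L3: P0=I P1=I P2=S P3=S  mem[L3]=20
13. P3: store L2 := 83  bus=[BusRdX]  L2: P0=I P1=I P2=I P3=M  mem[L2]=50
14. P1: store L4 := 75  bus=[BusRdX,Flush]  L4: P0=I P1=M P2=I P3=I  mem[L4]=59
15. P3: load  L4  bus=[BusRd]  L4: P0=I P1=O P2=I P3=S  mem[L4]=59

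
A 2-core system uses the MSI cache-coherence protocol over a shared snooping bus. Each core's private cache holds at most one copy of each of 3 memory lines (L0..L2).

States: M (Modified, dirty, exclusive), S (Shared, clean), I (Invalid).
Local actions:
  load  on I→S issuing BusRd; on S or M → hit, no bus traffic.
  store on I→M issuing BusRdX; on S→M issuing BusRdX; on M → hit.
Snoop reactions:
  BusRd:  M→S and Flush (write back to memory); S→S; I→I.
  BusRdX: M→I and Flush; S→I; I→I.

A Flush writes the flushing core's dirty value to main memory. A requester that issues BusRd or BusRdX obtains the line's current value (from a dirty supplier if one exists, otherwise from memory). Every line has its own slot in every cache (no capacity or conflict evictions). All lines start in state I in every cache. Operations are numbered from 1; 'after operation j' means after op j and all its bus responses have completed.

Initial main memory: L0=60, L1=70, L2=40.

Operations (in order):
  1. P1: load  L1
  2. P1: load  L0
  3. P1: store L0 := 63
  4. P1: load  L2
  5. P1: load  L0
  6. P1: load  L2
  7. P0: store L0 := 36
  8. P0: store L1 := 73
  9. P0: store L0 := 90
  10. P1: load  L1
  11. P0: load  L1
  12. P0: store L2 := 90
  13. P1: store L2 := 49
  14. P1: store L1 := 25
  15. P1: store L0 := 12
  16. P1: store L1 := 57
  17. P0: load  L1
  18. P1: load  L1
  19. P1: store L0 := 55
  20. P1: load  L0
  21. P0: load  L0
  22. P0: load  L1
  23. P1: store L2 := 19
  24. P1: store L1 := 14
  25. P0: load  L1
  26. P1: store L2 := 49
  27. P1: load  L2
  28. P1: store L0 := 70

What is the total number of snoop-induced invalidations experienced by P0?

step 1: P1: load  L1  ⟶  IS  (L1)  txn=BusRd  M[L1]=70
step 2: P1: load  L0  ⟶  IS  (L0)  txn=BusRd  M[L0]=60
step 3: P1: store L0 := 63  ⟶  IM  (L0)  txn=BusRdX  M[L0]=60
step 4: P1: load  L2  ⟶  IS  (L2)  txn=BusRd  M[L2]=40
step 5: P1: load  L0  ⟶  IM  (L0)  txn=∅  M[L0]=60
step 6: P1: load  L2  ⟶  IS  (L2)  txn=∅  M[L2]=40
step 7: P0: store L0 := 36  ⟶  MI  (L0)  txn=BusRdX+Flush  M[L0]=63
step 8: P0: store L1 := 73  ⟶  MI  (L1)  txn=BusRdX  M[L1]=70
step 9: P0: store L0 := 90  ⟶  MI  (L0)  txn=∅  M[L0]=63
step 10: P1: load  L1  ⟶  SS  (L1)  txn=BusRd+Flush  M[L1]=73
step 11: P0: load  L1  ⟶  SS  (L1)  txn=∅  M[L1]=73
step 12: P0: store L2 := 90  ⟶  MI  (L2)  txn=BusRdX  M[L2]=40
step 13: P1: store L2 := 49  ⟶  IM  (L2)  txn=BusRdX+Flush  M[L2]=90
step 14: P1: store L1 := 25  ⟶  IM  (L1)  txn=BusRdX  M[L1]=73
step 15: P1: store L0 := 12  ⟶  IM  (L0)  txn=BusRdX+Flush  M[L0]=90
step 16: P1: store L1 := 57  ⟶  IM  (L1)  txn=∅  M[L1]=73
step 17: P0: load  L1  ⟶  SS  (L1)  txn=BusRd+Flush  M[L1]=57
step 18: P1: load  L1  ⟶  SS  (L1)  txn=∅  M[L1]=57
step 19: P1: store L0 := 55  ⟶  IM  (L0)  txn=∅  M[L0]=90
step 20: P1: load  L0  ⟶  IM  (L0)  txn=∅  M[L0]=90
step 21: P0: load  L0  ⟶  SS  (L0)  txn=BusRd+Flush  M[L0]=55
step 22: P0: load  L1  ⟶  SS  (L1)  txn=∅  M[L1]=57
step 23: P1: store L2 := 19  ⟶  IM  (L2)  txn=∅  M[L2]=90
step 24: P1: store L1 := 14  ⟶  IM  (L1)  txn=BusRdX  M[L1]=57
step 25: P0: load  L1  ⟶  SS  (L1)  txn=BusRd+Flush  M[L1]=14
step 26: P1: store L2 := 49  ⟶  IM  (L2)  txn=∅  M[L2]=90
step 27: P1: load  L2  ⟶  IM  (L2)  txn=∅  M[L2]=90
step 28: P1: store L0 := 70  ⟶  IM  (L0)  txn=BusRdX  M[L0]=55

invalidations = 5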